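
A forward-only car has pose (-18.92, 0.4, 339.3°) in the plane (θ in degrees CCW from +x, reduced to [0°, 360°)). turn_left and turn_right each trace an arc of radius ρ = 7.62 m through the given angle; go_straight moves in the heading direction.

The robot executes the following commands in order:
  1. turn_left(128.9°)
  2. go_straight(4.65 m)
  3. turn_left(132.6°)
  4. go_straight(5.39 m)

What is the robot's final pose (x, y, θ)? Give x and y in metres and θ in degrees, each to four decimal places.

(-26.9601, 10.9579, 240.8000°)

set_pose: (x, y, θ) = (-18.9200, 0.4000, 339.3000°), ρ = 7.62
turn_left(128.9°): centre at ρ to the left, rotate +128.9° → (-8.9877, 9.9081, 468.2000° ≡ 108.2000°)
go_straight(4.65): x += 4.65·cos θ, y += 4.65·sin θ → (-10.4401, 14.3254, 108.2000°)
turn_left(132.6°): centre at ρ to the left, rotate +132.6° → (-24.3305, 15.6629, 240.8000°)
go_straight(5.39): x += 5.39·cos θ, y += 5.39·sin θ → (-26.9601, 10.9579, 240.8000°)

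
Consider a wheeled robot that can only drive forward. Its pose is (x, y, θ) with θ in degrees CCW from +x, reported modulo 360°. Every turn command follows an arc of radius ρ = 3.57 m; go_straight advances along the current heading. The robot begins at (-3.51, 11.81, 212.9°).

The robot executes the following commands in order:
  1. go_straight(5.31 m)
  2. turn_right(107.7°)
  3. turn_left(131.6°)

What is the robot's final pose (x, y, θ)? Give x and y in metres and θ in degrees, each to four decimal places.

(-19.7850, 12.0060, 236.8000°)

set_pose: (x, y, θ) = (-3.5100, 11.8100, 212.9000°), ρ = 3.57
go_straight(5.31): x += 5.31·cos θ, y += 5.31·sin θ → (-7.9684, 8.9257, 212.9000°)
turn_right(107.7°): centre at ρ to the right, rotate −107.7° → (-13.3526, 10.9872, 105.2000°)
turn_left(131.6°): centre at ρ to the left, rotate +131.6° → (-19.7850, 12.0060, 236.8000°)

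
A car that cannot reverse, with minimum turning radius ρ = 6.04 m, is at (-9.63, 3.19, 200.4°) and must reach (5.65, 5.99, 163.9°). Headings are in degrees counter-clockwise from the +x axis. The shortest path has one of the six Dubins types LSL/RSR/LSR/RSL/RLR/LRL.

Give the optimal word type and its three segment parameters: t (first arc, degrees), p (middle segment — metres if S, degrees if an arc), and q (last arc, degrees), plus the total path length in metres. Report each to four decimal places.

LSL: t = 172.6150°, p = 11.8028 m, q = 150.8850°, L = 45.9055 m

Let ψ = atan2(Δy, Δx) = atan2(2.80, 15.28) = 10.3840° be the start→goal bearing.
Normalize: d = |goal − start| / ρ = 15.534426/6.04 = 2.571925, α = (θ_start − ψ) mod 360° = 190.0160° = 3.316404 rad, β = (θ_goal − ψ) mod 360° = 153.5160° = 2.679359 rad.
Common terms: sin α = -0.173923, cos α = -0.984759, sin β = 0.445948, cos β = -0.895059, cos(α−β) = 0.803857, d² = 6.614798. Work in radians in the unit-radius frame; every candidate has L = ρ·(t + p + q).
LSL: p² = 2 + d² − 2cos(α−β) + 2d(sin α − sin β) = 3.818560; p = √p² = 1.954114; φ = atan2(cos β − cos α, d + sin α − sin β) = 0.045920 rad; t = (φ − α) mod 2π = 3.012700 rad, q = (β − φ) mod 2π = 2.633440 rad → L = 6.04·(3.012700 + 1.954114 + 2.633440) = 6.04·7.600254 = 45.905533 m
RSR: p² = 2 + d² − 2cos(α−β) + 2d(sin β − sin α) = 10.195607; p = √p² = 3.193056; φ = atan2(cos α − cos β, d − sin α + sin β) = -0.028096 rad; t = (α − φ) mod 2π = 3.344501 rad, q = (φ − β) mod 2π = 3.575730 rad → L = 6.04·(3.344501 + 3.193056 + 3.575730) = 6.04·10.113287 = 61.084251 m
LSR: p² = d² − 2 + 2cos(α−β) + 2d(sin α + sin β) = 7.621769; p = √p² = 2.760755; φ = atan2(−cos α − cos β, d + sin α + sin β) − atan2(−2, p) = 1.211002 rad; t = (φ − α) mod 2π = 4.177783 rad, q = (φ − β) mod 2π = 4.814828 rad → L = 6.04·(4.177783 + 2.760755 + 4.814828) = 6.04·11.753366 = 70.990329 m
RSL: p² = d² − 2 + 2cos(α−β) − 2d(sin α + sin β) = 4.823254; p = √p² = 2.196191; φ = atan2(cos α + cos β, d − sin α − sin β) − atan2(2, p) = -1.423907 rad; t = (α − φ) mod 2π = 4.740312 rad, q = (β − φ) mod 2π = 4.103267 rad → L = 6.04·(4.740312 + 2.196191 + 4.103267) = 6.04·11.039769 = 66.680208 m
RLR: c = (6 − d² + 2cos(α−β) + 2d(sin α − sin β))/8 = -0.274451; p = 2π − arccos c = 4.434370 rad; φ = atan2(cos α − cos β, d − sin α + sin β) = -0.028096 rad; t = (α − φ + p/2) mod 2π = 5.561686 rad, q = (α − β − t + p) mod 2π = 5.792915 rad → L = 6.04·(5.561686 + 4.434370 + 5.792915) = 6.04·15.788971 = 95.365386 m
LRL: c = (6 − d² + 2cos(α−β) − 2d(sin α − sin β))/8 = 0.522680; p = 2π − arccos c = 5.262380 rad; φ = atan2(cos β − cos α, d + sin α − sin β) = 0.045920 rad; t = (φ − α + p/2) mod 2π = 5.643891 rad, q = (β − α − t + p) mod 2π = 5.264630 rad → L = 6.04·(5.643891 + 5.262380 + 5.264630) = 6.04·16.170901 = 97.672242 m
Shortest: LSL with L = 45.905533 m ≈ 45.9055 m
Convert LSL to answer units (arcs ×180/π): t = 3.012700·180/π = 172.6150°, p = ρ·p = 6.04·1.954114 = 11.8028 m, q = 2.633440·180/π = 150.8850°, L = 45.9055 m.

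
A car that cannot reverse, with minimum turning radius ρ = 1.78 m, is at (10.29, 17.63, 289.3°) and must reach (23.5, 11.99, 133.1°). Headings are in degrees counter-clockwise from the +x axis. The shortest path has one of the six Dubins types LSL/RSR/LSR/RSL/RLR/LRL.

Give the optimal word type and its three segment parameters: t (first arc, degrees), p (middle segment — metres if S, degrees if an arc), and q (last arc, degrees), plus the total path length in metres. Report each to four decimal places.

Let ψ = atan2(Δy, Δx) = atan2(-5.64, 13.21) = -23.1200° be the start→goal bearing.
Normalize: d = |goal − start| / ρ = 14.363624/1.78 = 8.069452, α = (θ_start − ψ) mod 360° = 312.4200° = 5.452758 rad, β = (θ_goal − ψ) mod 360° = 156.2200° = 2.726554 rad.
Common terms: sin α = -0.738220, cos α = 0.674560, sin β = 0.403226, cos β = -0.915101, cos(α−β) = -0.914960, d² = 65.116052. Work in radians in the unit-radius frame; every candidate has L = ρ·(t + p + q).
LSL: p² = 2 + d² − 2cos(α−β) + 2d(sin α − sin β) = 50.524299; p = √p² = 7.108045; φ = atan2(cos β − cos α, d + sin α − sin β) = -0.225550 rad; t = (φ − α) mod 2π = 0.604877 rad, q = (β − φ) mod 2π = 2.952104 rad → L = 1.78·(0.604877 + 7.108045 + 2.952104) = 1.78·10.665026 = 18.983746 m
RSR: p² = 2 + d² − 2cos(α−β) + 2d(sin β − sin α) = 87.367645; p = √p² = 9.347066; φ = atan2(cos α − cos β, d − sin α + sin β) = 0.170901 rad; t = (α − φ) mod 2π = 5.281857 rad, q = (φ − β) mod 2π = 3.727533 rad → L = 1.78·(5.281857 + 9.347066 + 3.727533) = 1.78·18.356456 = 32.674491 m
LSR: p² = d² − 2 + 2cos(α−β) + 2d(sin α + sin β) = 55.879695; p = √p² = 7.475272; φ = atan2(−cos α − cos β, d + sin α + sin β) − atan2(−2, p) = 0.292516 rad; t = (φ − α) mod 2π = 1.122943 rad, q = (φ − β) mod 2π = 3.849147 rad → L = 1.78·(1.122943 + 7.475272 + 3.849147) = 1.78·12.447362 = 22.156305 m
RSL: p² = d² − 2 + 2cos(α−β) − 2d(sin α + sin β) = 66.692571; p = √p² = 8.166552; φ = atan2(cos α + cos β, d − sin α − sin β) − atan2(2, p) = -0.268787 rad; t = (α − φ) mod 2π = 5.721545 rad, q = (β − φ) mod 2π = 2.995341 rad → L = 1.78·(5.721545 + 8.166552 + 2.995341) = 1.78·16.883438 = 30.052519 m
RLR: c = (6 − d² + 2cos(α−β) + 2d(sin α − sin β))/8 = -9.920956, |c| > 1 → infeasible
LRL: c = (6 − d² + 2cos(α−β) − 2d(sin α − sin β))/8 = -5.315537, |c| > 1 → infeasible
Shortest: LSL with L = 18.983746 m ≈ 18.9837 m
Convert LSL to answer units (arcs ×180/π): t = 0.604877·180/π = 34.6569°, p = ρ·p = 1.78·7.108045 = 12.6523 m, q = 2.952104·180/π = 169.1431°, L = 18.9837 m.

LSL: t = 34.6569°, p = 12.6523 m, q = 169.1431°, L = 18.9837 m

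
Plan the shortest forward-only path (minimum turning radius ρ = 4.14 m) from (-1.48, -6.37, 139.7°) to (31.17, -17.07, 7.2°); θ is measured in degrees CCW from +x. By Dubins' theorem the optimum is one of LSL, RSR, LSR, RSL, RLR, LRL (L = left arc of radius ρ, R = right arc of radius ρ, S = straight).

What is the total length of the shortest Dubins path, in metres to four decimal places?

Let ψ = atan2(Δy, Δx) = atan2(-10.70, 32.65) = -18.1449° be the start→goal bearing.
Normalize: d = |goal − start| / ρ = 34.358587/4.14 = 8.299176, α = (θ_start − ψ) mod 360° = 157.8449° = 2.754913 rad, β = (θ_goal − ψ) mod 360° = 25.3449° = 0.442352 rad.
Common terms: sin α = 0.377115, cos α = -0.926166, sin β = 0.428066, cos β = 0.903747, cos(α−β) = -0.675590, d² = 68.876316. Work in radians in the unit-radius frame; every candidate has L = ρ·(t + p + q).
LSL: p² = 2 + d² − 2cos(α−β) + 2d(sin α − sin β) = 71.381785; p = √p² = 8.448774; φ = atan2(cos β − cos α, d + sin α − sin β) = 0.218319 rad; t = (φ − α) mod 2π = 3.746591 rad, q = (β − φ) mod 2π = 0.224033 rad → L = 4.14·(3.746591 + 8.448774 + 0.224033) = 4.14·12.419398 = 51.416309 m
RSR: p² = 2 + d² − 2cos(α−β) + 2d(sin β − sin α) = 73.073207; p = √p² = 8.548287; φ = atan2(cos α − cos β, d − sin α + sin β) = -0.215738 rad; t = (α − φ) mod 2π = 2.970651 rad, q = (φ − β) mod 2π = 5.625096 rad → L = 4.14·(2.970651 + 8.548287 + 5.625096) = 4.14·17.144033 = 70.976298 m
LSR: p² = d² − 2 + 2cos(α−β) + 2d(sin α + sin β) = 78.889818; p = √p² = 8.881994; φ = atan2(−cos α − cos β, d + sin α + sin β) − atan2(−2, p) = 0.223943 rad; t = (φ − α) mod 2π = 3.752215 rad, q = (φ − β) mod 2π = 6.064776 rad → L = 4.14·(3.752215 + 8.881994 + 6.064776) = 4.14·18.698985 = 77.413799 m
RSL: p² = d² − 2 + 2cos(α−β) − 2d(sin α + sin β) = 52.160453; p = √p² = 7.222219; φ = atan2(cos α + cos β, d − sin α − sin β) − atan2(2, p) = -0.273145 rad; t = (α − φ) mod 2π = 3.028058 rad, q = (β − φ) mod 2π = 0.715497 rad → L = 4.14·(3.028058 + 7.222219 + 0.715497) = 4.14·10.965775 = 45.398308 m
RLR: c = (6 − d² + 2cos(α−β) + 2d(sin α − sin β))/8 = -8.134151, |c| > 1 → infeasible
LRL: c = (6 − d² + 2cos(α−β) − 2d(sin α − sin β))/8 = -7.922723, |c| > 1 → infeasible
Shortest: RSL with L = 45.398308 m ≈ 45.3983 m

45.3983 m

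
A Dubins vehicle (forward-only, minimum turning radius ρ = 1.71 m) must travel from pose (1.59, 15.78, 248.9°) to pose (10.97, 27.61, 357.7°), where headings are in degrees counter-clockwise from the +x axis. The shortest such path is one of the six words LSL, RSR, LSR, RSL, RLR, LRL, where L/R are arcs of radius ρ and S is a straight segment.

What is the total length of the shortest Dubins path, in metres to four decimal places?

20.2922 m

Let ψ = atan2(Δy, Δx) = atan2(11.83, 9.38) = 51.5891° be the start→goal bearing.
Normalize: d = |goal − start| / ρ = 15.097460/1.71 = 8.828924, α = (θ_start − ψ) mod 360° = 197.3109° = 3.443724 rad, β = (θ_goal − ψ) mod 360° = 306.1109° = 5.342643 rad.
Common terms: sin α = -0.297556, cos α = -0.954704, sin β = -0.807878, cos β = 0.589350, cos(α−β) = -0.322266, d² = 77.949899. Work in radians in the unit-radius frame; every candidate has L = ρ·(t + p + q).
LSL: p² = 2 + d² − 2cos(α−β) + 2d(sin α − sin β) = 89.605616; p = √p² = 9.466024; φ = atan2(cos β − cos α, d + sin α − sin β) = 0.163847 rad; t = (φ − α) mod 2π = 3.003308 rad, q = (β − φ) mod 2π = 5.178795 rad → L = 1.71·(3.003308 + 9.466024 + 5.178795) = 1.71·17.648128 = 30.178299 m
RSR: p² = 2 + d² − 2cos(α−β) + 2d(sin β − sin α) = 71.583245; p = √p² = 8.460688; φ = atan2(cos α − cos β, d − sin α + sin β) = -0.183526 rad; t = (α − φ) mod 2π = 3.627250 rad, q = (φ − β) mod 2π = 0.757017 rad → L = 1.71·(3.627250 + 8.460688 + 0.757017) = 1.71·12.844955 = 21.964874 m
LSR: p² = d² − 2 + 2cos(α−β) + 2d(sin α + sin β) = 55.785780; p = √p² = 7.468988; φ = atan2(−cos α − cos β, d + sin α + sin β) − atan2(−2, p) = 0.308905 rad; t = (φ − α) mod 2π = 3.148366 rad, q = (φ − β) mod 2π = 1.249448 rad → L = 1.71·(3.148366 + 7.468988 + 1.249448) = 1.71·11.866801 = 20.292230 m
RSL: p² = d² − 2 + 2cos(α−β) − 2d(sin α + sin β) = 94.824956; p = √p² = 9.737811; φ = atan2(cos α + cos β, d − sin α − sin β) − atan2(2, p) = -0.239328 rad; t = (α − φ) mod 2π = 3.683053 rad, q = (β − φ) mod 2π = 5.581971 rad → L = 1.71·(3.683053 + 9.737811 + 5.581971) = 1.71·19.002834 = 32.494847 m
RLR: c = (6 − d² + 2cos(α−β) + 2d(sin α − sin β))/8 = -7.947906, |c| > 1 → infeasible
LRL: c = (6 − d² + 2cos(α−β) − 2d(sin α − sin β))/8 = -10.200702, |c| > 1 → infeasible
Shortest: LSR with L = 20.292230 m ≈ 20.2922 m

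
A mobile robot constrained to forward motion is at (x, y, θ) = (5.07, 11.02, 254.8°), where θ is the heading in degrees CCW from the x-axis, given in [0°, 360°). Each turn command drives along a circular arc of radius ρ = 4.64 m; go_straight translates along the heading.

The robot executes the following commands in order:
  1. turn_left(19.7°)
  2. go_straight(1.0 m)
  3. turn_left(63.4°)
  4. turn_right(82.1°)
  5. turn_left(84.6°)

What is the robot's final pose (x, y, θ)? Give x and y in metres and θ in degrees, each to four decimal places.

set_pose: (x, y, θ) = (5.0700, 11.0200, 254.8000°), ρ = 4.64
turn_left(19.7°): centre at ρ to the left, rotate +19.7° → (4.9220, 9.4394, 274.5000°)
go_straight(1.0): x += 1.0·cos θ, y += 1.0·sin θ → (5.0004, 8.4425, 274.5000°)
turn_left(63.4°): centre at ρ to the left, rotate +63.4° → (7.8805, 4.5074, 337.9000°)
turn_right(82.1°): centre at ρ to the right, rotate −82.1° → (10.6330, -0.9299, 255.8000°)
turn_left(84.6°): centre at ρ to the left, rotate +84.6° → (13.5747, -6.4393, 340.4000°)

(13.5747, -6.4393, 340.4000°)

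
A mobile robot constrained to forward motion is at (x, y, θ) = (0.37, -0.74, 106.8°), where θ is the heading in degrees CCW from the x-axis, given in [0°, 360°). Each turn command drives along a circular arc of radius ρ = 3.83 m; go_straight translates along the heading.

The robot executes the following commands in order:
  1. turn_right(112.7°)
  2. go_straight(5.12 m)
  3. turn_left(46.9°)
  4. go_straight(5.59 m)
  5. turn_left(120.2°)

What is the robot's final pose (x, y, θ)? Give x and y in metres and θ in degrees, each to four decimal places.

set_pose: (x, y, θ) = (0.3700, -0.7400, 106.8000°), ρ = 3.83
turn_right(112.7°): centre at ρ to the right, rotate −112.7° → (4.4302, 4.1767, -5.9000° ≡ 354.1000°)
go_straight(5.12): x += 5.12·cos θ, y += 5.12·sin θ → (9.5231, 3.6504, 354.1000°)
turn_left(46.9°): centre at ρ to the left, rotate +46.9° → (12.4295, 4.5696, 401.0000° ≡ 41.0000°)
go_straight(5.59): x += 5.59·cos θ, y += 5.59·sin θ → (16.6483, 8.2369, 41.0000°)
turn_left(120.2°): centre at ρ to the left, rotate +120.2° → (15.3699, 14.7532, 161.2000°)

(15.3699, 14.7532, 161.2000°)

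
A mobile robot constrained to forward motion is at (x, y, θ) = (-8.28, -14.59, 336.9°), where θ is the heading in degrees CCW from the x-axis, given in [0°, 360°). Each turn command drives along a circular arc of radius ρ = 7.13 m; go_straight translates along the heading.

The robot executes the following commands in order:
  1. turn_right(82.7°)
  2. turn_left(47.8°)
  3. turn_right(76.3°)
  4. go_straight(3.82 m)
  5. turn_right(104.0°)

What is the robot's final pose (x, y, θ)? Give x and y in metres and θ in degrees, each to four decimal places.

(-18.1835, -39.0683, 121.7000°)

set_pose: (x, y, θ) = (-8.2800, -14.5900, 336.9000°), ρ = 7.13
turn_right(82.7°): centre at ρ to the right, rotate −82.7° → (-4.2167, -23.0897, 254.2000°)
turn_left(47.8°): centre at ρ to the left, rotate +47.8° → (-3.4027, -28.8094, 302.0000°)
turn_right(76.3°): centre at ρ to the right, rotate −76.3° → (-4.3464, -37.5674, 225.7000°)
go_straight(3.82): x += 3.82·cos θ, y += 3.82·sin θ → (-7.0144, -40.3013, 225.7000°)
turn_right(104.0°): centre at ρ to the right, rotate −104.0° → (-18.1835, -39.0683, 121.7000°)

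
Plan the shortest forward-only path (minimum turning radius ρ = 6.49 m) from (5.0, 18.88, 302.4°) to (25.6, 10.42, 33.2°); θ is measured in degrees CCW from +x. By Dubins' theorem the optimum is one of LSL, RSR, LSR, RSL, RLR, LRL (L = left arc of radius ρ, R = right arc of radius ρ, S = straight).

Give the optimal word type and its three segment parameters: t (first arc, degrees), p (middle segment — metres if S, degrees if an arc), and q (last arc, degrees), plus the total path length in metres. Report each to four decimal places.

Let ψ = atan2(Δy, Δx) = atan2(-8.46, 20.60) = -22.3270° be the start→goal bearing.
Normalize: d = |goal − start| / ρ = 22.269522/6.49 = 3.431359, α = (θ_start − ψ) mod 360° = 324.7270° = 5.667555 rad, β = (θ_goal − ψ) mod 360° = 55.5270° = 0.969128 rad.
Common terms: sin α = -0.577474, cos α = 0.816409, sin β = 0.824393, cos β = 0.566018, cos(α−β) = -0.013962, d² = 11.774227. Work in radians in the unit-radius frame; every candidate has L = ρ·(t + p + q).
LSL: p² = 2 + d² − 2cos(α−β) + 2d(sin α − sin β) = 4.181538; p = √p² = 2.044881; φ = atan2(cos β − cos α, d + sin α − sin β) = -0.122756 rad; t = (φ − α) mod 2π = 0.492875 rad, q = (β − φ) mod 2π = 1.091884 rad → L = 6.49·(0.492875 + 2.044881 + 1.091884) = 6.49·3.629640 = 23.556363 m
RSR: p² = 2 + d² − 2cos(α−β) + 2d(sin β − sin α) = 23.422764; p = √p² = 4.839707; φ = atan2(cos α − cos β, d − sin α + sin β) = 0.051760 rad; t = (α − φ) mod 2π = 5.615795 rad, q = (φ − β) mod 2π = 5.365817 rad → L = 6.49·(5.615795 + 4.839707 + 5.365817) = 6.49·15.821319 = 102.680358 m
LSR: p² = d² − 2 + 2cos(α−β) + 2d(sin α + sin β) = 11.440838; p = √p² = 3.382431; φ = atan2(−cos α − cos β, d + sin α + sin β) − atan2(−2, p) = 0.174488 rad; t = (φ − α) mod 2π = 0.790119 rad, q = (φ − β) mod 2π = 5.488545 rad → L = 6.49·(0.790119 + 3.382431 + 5.488545) = 6.49·9.661095 = 62.700504 m
RSL: p² = d² − 2 + 2cos(α−β) − 2d(sin α + sin β) = 8.051767; p = √p² = 2.837564; φ = atan2(cos α + cos β, d − sin α − sin β) − atan2(2, p) = -0.204391 rad; t = (α − φ) mod 2π = 5.871945 rad, q = (β − φ) mod 2π = 1.173519 rad → L = 6.49·(5.871945 + 2.837564 + 1.173519) = 6.49·9.883028 = 64.140849 m
RLR: c = (6 − d² + 2cos(α−β) + 2d(sin α − sin β))/8 = -1.927845, |c| > 1 → infeasible
LRL: c = (6 − d² + 2cos(α−β) − 2d(sin α − sin β))/8 = 0.477308; p = 2π − arccos c = 5.209977 rad; φ = atan2(cos β − cos α, d + sin α − sin β) = -0.122756 rad; t = (φ − α + p/2) mod 2π = 3.097864 rad, q = (β − α − t + p) mod 2π = 3.696873 rad → L = 6.49·(3.097864 + 5.209977 + 3.696873) = 6.49·12.004714 = 77.910592 m
Shortest: LSL with L = 23.556363 m ≈ 23.5564 m
Convert LSL to answer units (arcs ×180/π): t = 0.492875·180/π = 28.2397°, p = ρ·p = 6.49·2.044881 = 13.2713 m, q = 1.091884·180/π = 62.5603°, L = 23.5564 m.

LSL: t = 28.2397°, p = 13.2713 m, q = 62.5603°, L = 23.5564 m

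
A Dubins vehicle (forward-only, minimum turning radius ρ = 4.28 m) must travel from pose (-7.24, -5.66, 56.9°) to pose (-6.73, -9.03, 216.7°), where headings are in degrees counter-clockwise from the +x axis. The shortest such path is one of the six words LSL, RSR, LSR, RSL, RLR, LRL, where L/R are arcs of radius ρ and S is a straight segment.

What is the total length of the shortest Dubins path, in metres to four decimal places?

Let ψ = atan2(Δy, Δx) = atan2(-3.37, 0.51) = -81.3944° be the start→goal bearing.
Normalize: d = |goal − start| / ρ = 3.408372/4.28 = 0.796349, α = (θ_start − ψ) mod 360° = 138.2944° = 2.413693 rad, β = (θ_goal − ψ) mod 360° = 298.0944° = 5.202729 rad.
Common terms: sin α = 0.665303, cos α = -0.746573, sin β = -0.882173, cos β = 0.470926, cos(α−β) = -0.938493, d² = 0.634171. Work in radians in the unit-radius frame; every candidate has L = ρ·(t + p + q).
LSL: p² = 2 + d² − 2cos(α−β) + 2d(sin α − sin β) = 6.975817; p = √p² = 2.641177; φ = atan2(cos β − cos α, d + sin α − sin β) = 0.479086 rad; t = (φ − α) mod 2π = 4.348579 rad, q = (β − φ) mod 2π = 4.723643 rad → L = 4.28·(4.348579 + 2.641177 + 4.723643) = 4.28·11.713399 = 50.133347 m
RSR: p² = 2 + d² − 2cos(α−β) + 2d(sin β − sin α) = 2.046497; p = √p² = 1.430558; φ = atan2(cos α − cos β, d − sin α + sin β) = -2.123580 rad; t = (α − φ) mod 2π = 4.537273 rad, q = (φ − β) mod 2π = 5.240061 rad → L = 4.28·(4.537273 + 1.430558 + 5.240061) = 4.28·11.207893 = 47.969781 m
LSR: p² = d² − 2 + 2cos(α−β) + 2d(sin α + sin β) = -3.588223 < 0 → infeasible
RSL: p² = d² − 2 + 2cos(α−β) − 2d(sin α + sin β) = -2.897407 < 0 → infeasible
RLR: c = (6 − d² + 2cos(α−β) + 2d(sin α − sin β))/8 = 0.744188; p = 2π − arccos c = 5.551707 rad; φ = atan2(cos α − cos β, d − sin α + sin β) = -2.123580 rad; t = (α − φ + p/2) mod 2π = 1.029942 rad, q = (α − β − t + p) mod 2π = 1.732729 rad → L = 4.28·(1.029942 + 5.551707 + 1.732729) = 4.28·8.314378 = 35.585539 m
LRL: c = (6 − d² + 2cos(α−β) − 2d(sin α − sin β))/8 = 0.128023; p = 2π − arccos c = 4.840764 rad; φ = atan2(cos β − cos α, d + sin α − sin β) = 0.479086 rad; t = (φ − α + p/2) mod 2π = 0.485775 rad, q = (β − α − t + p) mod 2π = 0.860840 rad → L = 4.28·(0.485775 + 4.840764 + 0.860840) = 4.28·6.187379 = 26.481982 m
Shortest: LRL with L = 26.481982 m ≈ 26.4820 m

26.4820 m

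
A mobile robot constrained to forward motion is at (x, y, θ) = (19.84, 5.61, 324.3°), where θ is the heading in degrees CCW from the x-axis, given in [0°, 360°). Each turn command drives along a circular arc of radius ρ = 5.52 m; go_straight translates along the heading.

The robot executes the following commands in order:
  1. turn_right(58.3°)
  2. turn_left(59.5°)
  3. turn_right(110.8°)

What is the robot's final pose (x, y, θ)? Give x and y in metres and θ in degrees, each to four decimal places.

set_pose: (x, y, θ) = (19.8400, 5.6100, 324.3000°), ρ = 5.52
turn_right(58.3°): centre at ρ to the right, rotate −58.3° → (22.1254, 0.7422, 266.0000°)
turn_left(59.5°): centre at ρ to the left, rotate +59.5° → (24.5054, -4.1920, 325.5000°)
turn_right(110.8°): centre at ρ to the right, rotate −110.8° → (24.5213, -13.2794, 214.7000°)

(24.5213, -13.2794, 214.7000°)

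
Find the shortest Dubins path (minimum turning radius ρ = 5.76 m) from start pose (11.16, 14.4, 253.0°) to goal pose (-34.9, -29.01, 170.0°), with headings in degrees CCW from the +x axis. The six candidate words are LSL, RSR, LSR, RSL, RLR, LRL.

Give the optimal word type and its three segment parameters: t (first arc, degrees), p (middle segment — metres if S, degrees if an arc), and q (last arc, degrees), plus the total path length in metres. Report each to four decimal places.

Let ψ = atan2(Δy, Δx) = atan2(-43.41, -46.06) = -136.6965° be the start→goal bearing.
Normalize: d = |goal − start| / ρ = 63.292588/5.76 = 10.988297, α = (θ_start − ψ) mod 360° = 29.6965° = 0.518302 rad, β = (θ_goal − ψ) mod 360° = 306.6965° = 5.352864 rad.
Common terms: sin α = 0.495406, cos α = 0.868661, sin β = -0.801812, cos β = 0.597577, cos(α−β) = 0.121869, d² = 120.742661. Work in radians in the unit-radius frame; every candidate has L = ρ·(t + p + q).
LSL: p² = 2 + d² − 2cos(α−β) + 2d(sin α − sin β) = 151.007353; p = √p² = 12.288505; φ = atan2(cos β − cos α, d + sin α − sin β) = -0.022062 rad; t = (φ − α) mod 2π = 5.742821 rad, q = (β − φ) mod 2π = 5.374926 rad → L = 5.76·(5.742821 + 12.288505 + 5.374926) = 5.76·23.406252 = 134.820013 m
RSR: p² = 2 + d² − 2cos(α−β) + 2d(sin β − sin α) = 93.990491; p = √p² = 9.694869; φ = atan2(cos α − cos β, d − sin α + sin β) = 0.027965 rad; t = (α − φ) mod 2π = 0.490337 rad, q = (φ − β) mod 2π = 0.958286 rad → L = 5.76·(0.490337 + 9.694869 + 0.958286) = 5.76·11.143493 = 64.186517 m
LSR: p² = d² − 2 + 2cos(α−β) + 2d(sin α + sin β) = 112.252650; p = √p² = 10.594935; φ = atan2(−cos α − cos β, d + sin α + sin β) − atan2(−2, p) = 0.050163 rad; t = (φ − α) mod 2π = 5.815045 rad, q = (φ − β) mod 2π = 0.980483 rad → L = 5.76·(5.815045 + 10.594935 + 0.980483) = 5.76·17.390464 = 100.169073 m
RSL: p² = d² − 2 + 2cos(α−β) − 2d(sin α + sin β) = 125.720149; p = √p² = 11.212500; φ = atan2(cos α + cos β, d − sin α − sin β) − atan2(2, p) = -0.047421 rad; t = (α − φ) mod 2π = 0.565724 rad, q = (β − φ) mod 2π = 5.400286 rad → L = 5.76·(0.565724 + 11.212500 + 5.400286) = 5.76·17.178509 = 98.948214 m
RLR: c = (6 − d² + 2cos(α−β) + 2d(sin α − sin β))/8 = -10.748811, |c| > 1 → infeasible
LRL: c = (6 − d² + 2cos(α−β) − 2d(sin α − sin β))/8 = -17.875919, |c| > 1 → infeasible
Shortest: RSR with L = 64.186517 m ≈ 64.1865 m
Convert RSR to answer units (arcs ×180/π): t = 0.490337·180/π = 28.0942°, p = ρ·p = 5.76·9.694869 = 55.8424 m, q = 0.958286·180/π = 54.9058°, L = 64.1865 m.

RSR: t = 28.0942°, p = 55.8424 m, q = 54.9058°, L = 64.1865 m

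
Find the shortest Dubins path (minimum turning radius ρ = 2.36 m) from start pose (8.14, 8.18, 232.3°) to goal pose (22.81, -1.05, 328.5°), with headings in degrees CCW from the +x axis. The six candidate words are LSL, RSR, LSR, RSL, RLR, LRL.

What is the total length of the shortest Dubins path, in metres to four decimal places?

19.1430 m

Let ψ = atan2(Δy, Δx) = atan2(-9.23, 14.67) = -32.1771° be the start→goal bearing.
Normalize: d = |goal − start| / ρ = 17.332103/2.36 = 7.344112, α = (θ_start − ψ) mod 360° = 264.4771° = 4.615996 rad, β = (θ_goal − ψ) mod 360° = 0.6771° = 0.011817 rad.
Common terms: sin α = -0.995358, cos α = -0.096244, sin β = 0.011817, cos β = 0.999930, cos(α−β) = -0.107999, d² = 53.935974. Work in radians in the unit-radius frame; every candidate has L = ρ·(t + p + q).
LSL: p² = 2 + d² − 2cos(α−β) + 2d(sin α − sin β) = 41.358364; p = √p² = 6.431047; φ = atan2(cos β − cos α, d + sin α − sin β) = 0.171287 rad; t = (φ − α) mod 2π = 1.838476 rad, q = (β − φ) mod 2π = 6.123716 rad → L = 2.36·(1.838476 + 6.431047 + 6.123716) = 2.36·14.393239 = 33.968044 m
RSR: p² = 2 + d² − 2cos(α−β) + 2d(sin β − sin α) = 70.945582; p = √p² = 8.422920; φ = atan2(cos α − cos β, d − sin α + sin β) = -0.130512 rad; t = (α − φ) mod 2π = 4.746508 rad, q = (φ − β) mod 2π = 6.140856 rad → L = 2.36·(4.746508 + 8.422920 + 6.140856) = 2.36·19.310284 = 45.572270 m
LSR: p² = d² − 2 + 2cos(α−β) + 2d(sin α + sin β) = 37.273510; p = √p² = 6.105204; φ = atan2(−cos α − cos β, d + sin α + sin β) − atan2(−2, p) = 0.175440 rad; t = (φ − α) mod 2π = 1.842630 rad, q = (φ − β) mod 2π = 0.163623 rad → L = 2.36·(1.842630 + 6.105204 + 0.163623) = 2.36·8.111456 = 19.143037 m
RSL: p² = d² − 2 + 2cos(α−β) − 2d(sin α + sin β) = 66.166440; p = √p² = 8.134276; φ = atan2(cos α + cos β, d − sin α − sin β) − atan2(2, p) = -0.132997 rad; t = (α − φ) mod 2π = 4.748993 rad, q = (β − φ) mod 2π = 0.144815 rad → L = 2.36·(4.748993 + 8.134276 + 0.144815) = 2.36·13.028084 = 30.746278 m
RLR: c = (6 − d² + 2cos(α−β) + 2d(sin α − sin β))/8 = -7.868198, |c| > 1 → infeasible
LRL: c = (6 − d² + 2cos(α−β) − 2d(sin α − sin β))/8 = -4.169795, |c| > 1 → infeasible
Shortest: LSR with L = 19.143037 m ≈ 19.1430 m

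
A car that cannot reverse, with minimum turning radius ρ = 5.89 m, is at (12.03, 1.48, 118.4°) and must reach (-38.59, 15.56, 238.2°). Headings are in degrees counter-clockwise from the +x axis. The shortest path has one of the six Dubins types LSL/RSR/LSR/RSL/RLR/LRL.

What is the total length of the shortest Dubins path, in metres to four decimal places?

Let ψ = atan2(Δy, Δx) = atan2(14.08, -50.62) = 164.4560° be the start→goal bearing.
Normalize: d = |goal − start| / ρ = 52.541705/5.89 = 8.920493, α = (θ_start − ψ) mod 360° = 313.9440° = 5.479356 rad, β = (θ_goal − ψ) mod 360° = 73.7440° = 1.287075 rad.
Common terms: sin α = -0.720019, cos α = 0.693954, sin β = 0.960020, cos β = 0.279930, cos(α−β) = -0.496974, d² = 79.575200. Work in radians in the unit-radius frame; every candidate has L = ρ·(t + p + q).
LSL: p² = 2 + d² − 2cos(α−β) + 2d(sin α − sin β) = 52.595590; p = √p² = 7.252282; φ = atan2(cos β − cos α, d + sin α − sin β) = -0.057120 rad; t = (φ − α) mod 2π = 0.746710 rad, q = (β − φ) mod 2π = 1.344195 rad → L = 5.89·(0.746710 + 7.252282 + 1.344195) = 5.89·9.343186 = 55.031367 m
RSR: p² = 2 + d² − 2cos(α−β) + 2d(sin β − sin α) = 112.542706; p = √p² = 10.608615; φ = atan2(cos α − cos β, d − sin α + sin β) = 0.039037 rad; t = (α − φ) mod 2π = 5.440319 rad, q = (φ − β) mod 2π = 5.035148 rad → L = 5.89·(5.440319 + 10.608615 + 5.035148) = 5.89·21.084081 = 124.185236 m
LSR: p² = d² − 2 + 2cos(α−β) + 2d(sin α + sin β) = 80.863114; p = √p² = 8.992392; φ = atan2(−cos α − cos β, d + sin α + sin β) − atan2(−2, p) = 0.112932 rad; t = (φ − α) mod 2π = 0.916762 rad, q = (φ − β) mod 2π = 5.109043 rad → L = 5.89·(0.916762 + 8.992392 + 5.109043) = 5.89·15.018197 = 88.457179 m
RSL: p² = d² − 2 + 2cos(α−β) − 2d(sin α + sin β) = 72.299390; p = √p² = 8.502905; φ = atan2(cos α + cos β, d − sin α − sin β) − atan2(2, p) = -0.119289 rad; t = (α − φ) mod 2π = 5.598645 rad, q = (β − φ) mod 2π = 1.406364 rad → L = 5.89·(5.598645 + 8.502905 + 1.406364) = 5.89·15.507914 = 91.341614 m
RLR: c = (6 − d² + 2cos(α−β) + 2d(sin α − sin β))/8 = -13.067838, |c| > 1 → infeasible
LRL: c = (6 − d² + 2cos(α−β) − 2d(sin α − sin β))/8 = -5.574449, |c| > 1 → infeasible
Shortest: LSL with L = 55.031367 m ≈ 55.0314 m

55.0314 m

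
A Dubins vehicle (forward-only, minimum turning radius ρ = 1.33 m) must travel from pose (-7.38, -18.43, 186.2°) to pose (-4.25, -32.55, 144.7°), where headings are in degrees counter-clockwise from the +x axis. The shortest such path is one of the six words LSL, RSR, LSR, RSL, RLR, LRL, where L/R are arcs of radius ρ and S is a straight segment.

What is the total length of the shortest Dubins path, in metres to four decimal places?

18.2673 m

Let ψ = atan2(Δy, Δx) = atan2(-14.12, 3.13) = -77.5013° be the start→goal bearing.
Normalize: d = |goal − start| / ρ = 14.462756/1.33 = 10.874252, α = (θ_start − ψ) mod 360° = 263.7013° = 4.602455 rad, β = (θ_goal − ψ) mod 360° = 222.2013° = 3.878144 rad.
Common terms: sin α = -0.993963, cos α = -0.109712, sin β = -0.671737, cos β = -0.740790, cos(α−β) = 0.748956, d² = 118.249364. Work in radians in the unit-radius frame; every candidate has L = ρ·(t + p + q).
LSL: p² = 2 + d² − 2cos(α−β) + 2d(sin α − sin β) = 111.743511; p = √p² = 10.570880; φ = atan2(cos β − cos α, d + sin α − sin β) = -0.059735 rad; t = (φ − α) mod 2π = 1.620995 rad, q = (β − φ) mod 2π = 3.937879 rad → L = 1.33·(1.620995 + 10.570880 + 3.937879) = 1.33·16.129754 = 21.452573 m
RSR: p² = 2 + d² − 2cos(α−β) + 2d(sin β − sin α) = 125.759394; p = √p² = 11.214250; φ = atan2(cos α − cos β, d − sin α + sin β) = 0.056304 rad; t = (α − φ) mod 2π = 4.546151 rad, q = (φ − β) mod 2π = 2.461346 rad → L = 1.33·(4.546151 + 11.214250 + 2.461346) = 1.33·18.221747 = 24.234923 m
LSR: p² = d² − 2 + 2cos(α−β) + 2d(sin α + sin β) = 81.520782; p = √p² = 9.028886; φ = atan2(−cos α − cos β, d + sin α + sin β) − atan2(−2, p) = 0.310090 rad; t = (φ − α) mod 2π = 1.990820 rad, q = (φ − β) mod 2π = 2.715132 rad → L = 1.33·(1.990820 + 9.028886 + 2.715132) = 1.33·13.734838 = 18.267334 m
RSL: p² = d² − 2 + 2cos(α−β) − 2d(sin α + sin β) = 153.973769; p = √p² = 12.408617; φ = atan2(cos α + cos β, d − sin α − sin β) − atan2(2, p) = -0.227524 rad; t = (α − φ) mod 2π = 4.829979 rad, q = (β − φ) mod 2π = 4.105667 rad → L = 1.33·(4.829979 + 12.408617 + 4.105667) = 1.33·21.344263 = 28.387870 m
RLR: c = (6 − d² + 2cos(α−β) + 2d(sin α − sin β))/8 = -14.719924, |c| > 1 → infeasible
LRL: c = (6 − d² + 2cos(α−β) − 2d(sin α − sin β))/8 = -12.967939, |c| > 1 → infeasible
Shortest: LSR with L = 18.267334 m ≈ 18.2673 m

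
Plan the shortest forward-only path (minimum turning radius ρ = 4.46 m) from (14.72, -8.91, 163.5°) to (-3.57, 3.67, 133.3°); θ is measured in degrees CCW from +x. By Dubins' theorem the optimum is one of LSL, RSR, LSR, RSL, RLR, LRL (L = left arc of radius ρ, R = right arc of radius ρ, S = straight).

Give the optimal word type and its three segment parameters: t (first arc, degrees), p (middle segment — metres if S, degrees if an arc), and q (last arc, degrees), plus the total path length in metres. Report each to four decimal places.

Let ψ = atan2(Δy, Δx) = atan2(12.58, -18.29) = 145.4795° be the start→goal bearing.
Normalize: d = |goal − start| / ρ = 22.198660/4.46 = 4.977278, α = (θ_start − ψ) mod 360° = 18.0205° = 0.314517 rad, β = (θ_goal − ψ) mod 360° = 347.8205° = 6.070613 rad.
Common terms: sin α = 0.309357, cos α = 0.950946, sin β = -0.210975, cos β = 0.977491, cos(α−β) = 0.864275, d² = 24.773296. Work in radians in the unit-radius frame; every candidate has L = ρ·(t + p + q).
LSL: p² = 2 + d² − 2cos(α−β) + 2d(sin α − sin β) = 30.224424; p = √p² = 5.497674; φ = atan2(cos β − cos α, d + sin α − sin β) = 0.004829 rad; t = (φ − α) mod 2π = 5.973497 rad, q = (β − φ) mod 2π = 6.065784 rad → L = 4.46·(5.973497 + 5.497674 + 6.065784) = 4.46·17.536956 = 78.214822 m
RSR: p² = 2 + d² − 2cos(α−β) + 2d(sin β − sin α) = 19.865069; p = √p² = 4.457025; φ = atan2(cos α − cos β, d − sin α + sin β) = -0.005956 rad; t = (α − φ) mod 2π = 0.320473 rad, q = (φ − β) mod 2π = 0.206617 rad → L = 4.46·(0.320473 + 4.457025 + 0.206617) = 4.46·4.984114 = 22.229149 m
LSR: p² = d² − 2 + 2cos(α−β) + 2d(sin α + sin β) = 25.481192; p = √p² = 5.047890; φ = atan2(−cos α − cos β, d + sin α + sin β) − atan2(−2, p) = 0.014138 rad; t = (φ − α) mod 2π = 5.982806 rad, q = (φ − β) mod 2π = 0.226710 rad → L = 4.46·(5.982806 + 5.047890 + 0.226710) = 4.46·11.257406 = 50.208032 m
RSL: p² = d² − 2 + 2cos(α−β) − 2d(sin α + sin β) = 23.522499; p = √p² = 4.850000; φ = atan2(cos α + cos β, d − sin α − sin β) − atan2(2, p) = -0.014711 rad; t = (α − φ) mod 2π = 0.329228 rad, q = (β − φ) mod 2π = 6.085324 rad → L = 4.46·(0.329228 + 4.850000 + 6.085324) = 4.46·11.264552 = 50.239900 m
RLR: c = (6 − d² + 2cos(α−β) + 2d(sin α − sin β))/8 = -1.483134, |c| > 1 → infeasible
LRL: c = (6 − d² + 2cos(α−β) − 2d(sin α − sin β))/8 = -2.778053, |c| > 1 → infeasible
Shortest: RSR with L = 22.229149 m ≈ 22.2291 m
Convert RSR to answer units (arcs ×180/π): t = 0.320473·180/π = 18.3617°, p = ρ·p = 4.46·4.457025 = 19.8783 m, q = 0.206617·180/π = 11.8383°, L = 22.2291 m.

RSR: t = 18.3617°, p = 19.8783 m, q = 11.8383°, L = 22.2291 m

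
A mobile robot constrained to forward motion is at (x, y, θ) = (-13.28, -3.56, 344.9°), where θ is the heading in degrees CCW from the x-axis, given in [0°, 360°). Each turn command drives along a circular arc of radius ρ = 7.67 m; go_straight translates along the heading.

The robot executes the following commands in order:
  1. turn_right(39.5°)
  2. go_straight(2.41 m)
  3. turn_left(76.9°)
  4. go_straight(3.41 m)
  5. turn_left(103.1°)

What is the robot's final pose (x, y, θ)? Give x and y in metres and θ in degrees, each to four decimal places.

(8.0291, 1.6936, 125.4000°)

set_pose: (x, y, θ) = (-13.2800, -3.5600, 344.9000°), ρ = 7.67
turn_right(39.5°): centre at ρ to the right, rotate −39.5° → (-9.0260, -6.5221, 305.4000°)
go_straight(2.41): x += 2.41·cos θ, y += 2.41·sin θ → (-7.6300, -8.4865, 305.4000°)
turn_left(76.9°): centre at ρ to the left, rotate +76.9° → (1.5325, -11.1398, 382.3000° ≡ 22.3000°)
go_straight(3.41): x += 3.41·cos θ, y += 3.41·sin θ → (4.6875, -9.8459, 22.3000°)
turn_left(103.1°): centre at ρ to the left, rotate +103.1° → (8.0291, 1.6936, 125.4000°)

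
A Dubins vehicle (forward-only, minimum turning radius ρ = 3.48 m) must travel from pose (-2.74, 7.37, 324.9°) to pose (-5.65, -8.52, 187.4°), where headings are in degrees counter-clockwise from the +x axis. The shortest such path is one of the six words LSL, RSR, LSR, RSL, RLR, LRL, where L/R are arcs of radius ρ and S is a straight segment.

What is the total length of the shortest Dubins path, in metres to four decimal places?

Let ψ = atan2(Δy, Δx) = atan2(-15.89, -2.91) = -100.3778° be the start→goal bearing.
Normalize: d = |goal − start| / ρ = 16.154263/3.48 = 4.642029, α = (θ_start − ψ) mod 360° = 65.2778° = 1.139313 rad, β = (θ_goal − ψ) mod 360° = 287.7778° = 5.022670 rad.
Common terms: sin α = 0.908346, cos α = 0.418219, sin β = -0.952248, cos β = 0.305327, cos(α−β) = -0.737277, d² = 21.548438. Work in radians in the unit-radius frame; every candidate has L = ρ·(t + p + q).
LSL: p² = 2 + d² − 2cos(α−β) + 2d(sin α − sin β) = 42.296857; p = √p² = 6.503603; φ = atan2(cos β − cos α, d + sin α − sin β) = -0.017359 rad; t = (φ − α) mod 2π = 5.126513 rad, q = (β − φ) mod 2π = 5.040030 rad → L = 3.48·(5.126513 + 6.503603 + 5.040030) = 3.48·16.670146 = 58.012109 m
RSR: p² = 2 + d² − 2cos(α−β) + 2d(sin β − sin α) = 7.749128; p = √p² = 2.783726; φ = atan2(cos α − cos β, d − sin α + sin β) = 0.040566 rad; t = (α − φ) mod 2π = 1.098747 rad, q = (φ − β) mod 2π = 1.301081 rad → L = 3.48·(1.098747 + 2.783726 + 1.301081) = 3.48·5.183553 = 18.038765 m
LSR: p² = d² − 2 + 2cos(α−β) + 2d(sin α + sin β) = 17.666300; p = √p² = 4.203130; φ = atan2(−cos α − cos β, d + sin α + sin β) − atan2(−2, p) = 0.288053 rad; t = (φ − α) mod 2π = 5.431926 rad, q = (φ − β) mod 2π = 1.548568 rad → L = 3.48·(5.431926 + 4.203130 + 1.548568) = 3.48·11.183624 = 38.919012 m
RSL: p² = d² − 2 + 2cos(α−β) − 2d(sin α + sin β) = 18.481467; p = √p² = 4.299008; φ = atan2(cos α + cos β, d − sin α − sin β) − atan2(2, p) = -0.282243 rad; t = (α − φ) mod 2π = 1.421556 rad, q = (β − φ) mod 2π = 5.304914 rad → L = 3.48·(1.421556 + 4.299008 + 5.304914) = 3.48·11.025477 = 38.368661 m
RLR: c = (6 − d² + 2cos(α−β) + 2d(sin α − sin β))/8 = 0.031359; p = 2π − arccos c = 4.743753 rad; φ = atan2(cos α − cos β, d − sin α + sin β) = 0.040566 rad; t = (α − φ + p/2) mod 2π = 3.470624 rad, q = (α − β − t + p) mod 2π = 3.672957 rad → L = 3.48·(3.470624 + 4.743753 + 3.672957) = 3.48·11.887334 = 41.367922 m
LRL: c = (6 − d² + 2cos(α−β) − 2d(sin α − sin β))/8 = -4.287107, |c| > 1 → infeasible
Shortest: RSR with L = 18.038765 m ≈ 18.0388 m

18.0388 m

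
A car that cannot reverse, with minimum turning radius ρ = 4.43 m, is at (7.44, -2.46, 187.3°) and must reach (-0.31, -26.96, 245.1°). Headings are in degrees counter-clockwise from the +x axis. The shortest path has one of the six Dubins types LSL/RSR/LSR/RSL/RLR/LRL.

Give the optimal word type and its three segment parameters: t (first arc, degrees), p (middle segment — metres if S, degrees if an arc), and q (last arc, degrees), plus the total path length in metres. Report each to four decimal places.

LSR: t = 72.3690°, p = 20.1564 m, q = 14.5690°, L = 26.8783 m

Let ψ = atan2(Δy, Δx) = atan2(-24.50, -7.75) = -107.5535° be the start→goal bearing.
Normalize: d = |goal − start| / ρ = 25.696546/4.43 = 5.800575, α = (θ_start − ψ) mod 360° = 294.8535° = 5.146165 rad, β = (θ_goal − ψ) mod 360° = 352.6535° = 6.154965 rad.
Common terms: sin α = -0.907385, cos α = 0.420300, sin β = -0.127869, cos β = 0.991791, cos(α−β) = 0.532876, d² = 33.646668. Work in radians in the unit-radius frame; every candidate has L = ρ·(t + p + q).
LSL: p² = 2 + d² − 2cos(α−β) + 2d(sin α − sin β) = 25.537630; p = √p² = 5.053477; φ = atan2(cos β − cos α, d + sin α − sin β) = 0.113331 rad; t = (φ − α) mod 2π = 1.250351 rad, q = (β − φ) mod 2π = 6.041634 rad → L = 4.43·(1.250351 + 5.053477 + 6.041634) = 4.43·12.345463 = 54.690400 m
RSR: p² = 2 + d² − 2cos(α−β) + 2d(sin β − sin α) = 43.624201; p = √p² = 6.604862; φ = atan2(cos α − cos β, d − sin α + sin β) = -0.086634 rad; t = (α − φ) mod 2π = 5.232799 rad, q = (φ − β) mod 2π = 0.041586 rad → L = 4.43·(5.232799 + 6.604862 + 0.041586) = 4.43·11.879247 = 52.625064 m
LSR: p² = d² − 2 + 2cos(α−β) + 2d(sin α + sin β) = 20.702286; p = √p² = 4.549976; φ = atan2(−cos α − cos β, d + sin α + sin β) − atan2(−2, p) = 0.126057 rad; t = (φ − α) mod 2π = 1.263077 rad, q = (φ − β) mod 2π = 0.254277 rad → L = 4.43·(1.263077 + 4.549976 + 0.254277) = 4.43·6.067331 = 26.878275 m
RSL: p² = d² − 2 + 2cos(α−β) − 2d(sin α + sin β) = 44.722556; p = √p² = 6.687493; φ = atan2(cos α + cos β, d − sin α − sin β) − atan2(2, p) = -0.086893 rad; t = (α − φ) mod 2π = 5.233058 rad, q = (β − φ) mod 2π = 6.241858 rad → L = 4.43·(5.233058 + 6.687493 + 6.241858) = 4.43·18.162408 = 80.459470 m
RLR: c = (6 − d² + 2cos(α−β) + 2d(sin α − sin β))/8 = -4.453025, |c| > 1 → infeasible
LRL: c = (6 − d² + 2cos(α−β) − 2d(sin α − sin β))/8 = -2.192204, |c| > 1 → infeasible
Shortest: LSR with L = 26.878275 m ≈ 26.8783 m
Convert LSR to answer units (arcs ×180/π): t = 1.263077·180/π = 72.3690°, p = ρ·p = 4.43·4.549976 = 20.1564 m, q = 0.254277·180/π = 14.5690°, L = 26.8783 m.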